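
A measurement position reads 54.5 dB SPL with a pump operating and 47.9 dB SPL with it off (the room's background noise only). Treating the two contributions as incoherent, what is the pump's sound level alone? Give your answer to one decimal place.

53.4 dB SPL

Subtract intensities: L_src = 10·log₁₀(10^(L_total/10) − 10^(L_bg/10)).
L_src = 10·log₁₀(10^(54.5/10) − 10^(47.9/10)) = 10·log₁₀(220200) = 53.4 dB SPL.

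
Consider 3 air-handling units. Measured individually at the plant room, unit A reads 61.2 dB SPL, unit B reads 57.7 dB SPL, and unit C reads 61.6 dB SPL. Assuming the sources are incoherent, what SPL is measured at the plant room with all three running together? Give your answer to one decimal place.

65.3 dB SPL

Uncorrelated sources add in intensity (power), not in dB.
L_total = 10·log₁₀(10^(61.2/10) + 10^(57.7/10) + 10^(61.6/10)) = 10·log₁₀(3353000) = 65.3 dB SPL.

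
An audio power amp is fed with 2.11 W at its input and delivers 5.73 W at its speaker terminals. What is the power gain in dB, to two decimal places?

Power ratio → dB uses the 10·log₁₀ form:
10·log₁₀(5.73/2.11) = 10·log₁₀(2.716) = 4.34 dB.

4.34 dB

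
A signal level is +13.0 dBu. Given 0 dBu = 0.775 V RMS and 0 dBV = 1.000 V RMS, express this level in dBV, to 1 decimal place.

The offset between the scales is 20·log₁₀(0.775/1.000) = −2.214 dB.
So dBV = +13.0 − 2.214 = +10.8 dBV.

+10.8 dBV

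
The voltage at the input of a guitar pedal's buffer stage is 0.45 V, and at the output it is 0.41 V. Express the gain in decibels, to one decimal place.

-0.8 dB

For a voltage ratio, dB = 20·log₁₀(V₂/V₁).
20·log₁₀(0.41/0.45) = 20·log₁₀(0.9111) = -0.8 dB.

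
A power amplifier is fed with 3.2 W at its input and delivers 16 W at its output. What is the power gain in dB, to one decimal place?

7.0 dB

For a power ratio, dB = 10·log₁₀(P₂/P₁).
10·log₁₀(16/3.2) = 10·log₁₀(5.000) = 7.0 dB.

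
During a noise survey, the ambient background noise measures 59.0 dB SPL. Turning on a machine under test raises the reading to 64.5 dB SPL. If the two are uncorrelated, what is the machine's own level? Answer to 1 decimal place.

Background correction is a power subtraction:
L_src = 10·log₁₀(10^(64.5/10) − 10^(59.0/10)) = 10·log₁₀(2024000) = 63.1 dB SPL.

63.1 dB SPL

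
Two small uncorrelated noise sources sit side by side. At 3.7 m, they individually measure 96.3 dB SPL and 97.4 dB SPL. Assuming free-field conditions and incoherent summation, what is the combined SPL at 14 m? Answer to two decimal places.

88.34 dB SPL

Combined at 3.7 m: 10·log₁₀(10^(96.3/10)+10^(97.4/10)) = 99.895 dB SPL.
Then apply −20·log₁₀(14/3.7) = -11.559 dB → 88.34 dB SPL.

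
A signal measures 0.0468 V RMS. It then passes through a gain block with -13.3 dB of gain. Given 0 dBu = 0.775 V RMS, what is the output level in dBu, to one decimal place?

-37.7 dBu

Input level: 20·log₁₀(0.0468/0.775) = -24.38 dBu.
Output: -24.38 − 13.3 = -37.7 dBu.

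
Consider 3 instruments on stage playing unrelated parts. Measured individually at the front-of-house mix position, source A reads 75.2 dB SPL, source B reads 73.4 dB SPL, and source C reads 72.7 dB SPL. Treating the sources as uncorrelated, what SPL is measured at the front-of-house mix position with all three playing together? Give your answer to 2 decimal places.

78.67 dB SPL

Add the sources as powers (linear), then convert back to dB:
L_total = 10·log₁₀(10^(75.2/10) + 10^(73.4/10) + 10^(72.7/10)) = 10·log₁₀(73610000) = 78.67 dB SPL.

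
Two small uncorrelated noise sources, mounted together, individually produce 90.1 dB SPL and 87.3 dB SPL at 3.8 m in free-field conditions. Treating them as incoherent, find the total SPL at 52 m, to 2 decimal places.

Combined at 3.8 m: 10·log₁₀(10^(90.1/10)+10^(87.3/10)) = 91.932 dB SPL.
Then apply −20·log₁₀(52/3.8) = -22.724 dB → 69.21 dB SPL.

69.21 dB SPL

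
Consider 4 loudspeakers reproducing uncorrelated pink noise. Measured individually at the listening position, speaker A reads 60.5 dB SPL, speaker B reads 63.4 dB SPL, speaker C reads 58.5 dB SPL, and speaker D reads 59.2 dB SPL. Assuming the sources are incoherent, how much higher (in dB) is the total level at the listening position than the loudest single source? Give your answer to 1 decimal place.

3.5 dB

Add the sources as powers (linear), then convert back to dB:
L_total = 10·log₁₀(10^(60.5/10) + 10^(63.4/10) + 10^(58.5/10) + 10^(59.2/10)) = 66.86 dB SPL.
Excess over the loudest (63.4 dB): 66.86 − 63.4 = 3.5 dB.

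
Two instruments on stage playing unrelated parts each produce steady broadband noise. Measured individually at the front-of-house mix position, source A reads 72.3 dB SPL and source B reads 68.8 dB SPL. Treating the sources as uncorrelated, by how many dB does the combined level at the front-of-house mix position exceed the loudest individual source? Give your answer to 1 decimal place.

Add the sources as powers (linear), then convert back to dB:
L_total = 10·log₁₀(10^(72.3/10) + 10^(68.8/10)) = 73.90 dB SPL.
Excess over the loudest (72.3 dB): 73.90 − 72.3 = 1.6 dB.

1.6 dB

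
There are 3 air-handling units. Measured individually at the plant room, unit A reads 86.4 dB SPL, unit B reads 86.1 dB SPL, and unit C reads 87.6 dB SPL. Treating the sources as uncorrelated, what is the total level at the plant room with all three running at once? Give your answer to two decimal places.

Add the sources as powers (linear), then convert back to dB:
L_total = 10·log₁₀(10^(86.4/10) + 10^(86.1/10) + 10^(87.6/10)) = 10·log₁₀(1419000000) = 91.52 dB SPL.

91.52 dB SPL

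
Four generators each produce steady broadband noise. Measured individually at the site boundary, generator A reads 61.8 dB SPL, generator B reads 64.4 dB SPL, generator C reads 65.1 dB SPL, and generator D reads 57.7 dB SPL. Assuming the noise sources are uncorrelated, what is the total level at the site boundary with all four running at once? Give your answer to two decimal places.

69.08 dB SPL

Uncorrelated sources add in intensity (power), not in dB.
L_total = 10·log₁₀(10^(61.8/10) + 10^(64.4/10) + 10^(65.1/10) + 10^(57.7/10)) = 10·log₁₀(8093000) = 69.08 dB SPL.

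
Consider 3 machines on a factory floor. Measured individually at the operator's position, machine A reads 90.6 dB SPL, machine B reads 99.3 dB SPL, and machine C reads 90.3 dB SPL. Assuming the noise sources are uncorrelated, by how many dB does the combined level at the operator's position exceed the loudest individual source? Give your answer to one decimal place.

Add the sources as powers (linear), then convert back to dB:
L_total = 10·log₁₀(10^(90.6/10) + 10^(99.3/10) + 10^(90.3/10)) = 100.31 dB SPL.
Excess over the loudest (99.3 dB): 100.31 − 99.3 = 1.0 dB.

1.0 dB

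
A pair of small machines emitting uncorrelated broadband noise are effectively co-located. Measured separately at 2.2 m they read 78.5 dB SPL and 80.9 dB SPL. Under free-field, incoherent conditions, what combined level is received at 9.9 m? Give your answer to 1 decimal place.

Combined at 2.2 m: 10·log₁₀(10^(78.5/10)+10^(80.9/10)) = 82.87 dB SPL.
Then apply −20·log₁₀(9.9/2.2) = -13.06 dB → 69.8 dB SPL.

69.8 dB SPL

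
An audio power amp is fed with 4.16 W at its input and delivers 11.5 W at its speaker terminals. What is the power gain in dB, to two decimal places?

4.42 dB

Power is a power quantity, so gain = 10·log₁₀(P_out/P_in).
10·log₁₀(11.5/4.16) = 10·log₁₀(2.764) = 4.42 dB.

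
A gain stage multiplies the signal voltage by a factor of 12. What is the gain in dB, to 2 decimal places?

21.58 dB

For a voltage ratio, dB = 20·log₁₀(V₂/V₁).
20·log₁₀(12) = 21.58 dB.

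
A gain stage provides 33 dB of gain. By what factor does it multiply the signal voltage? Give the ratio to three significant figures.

44.7

Voltage ratio = 10^(dB/20).
10^(33/20) = 10^(1.650) = 44.7.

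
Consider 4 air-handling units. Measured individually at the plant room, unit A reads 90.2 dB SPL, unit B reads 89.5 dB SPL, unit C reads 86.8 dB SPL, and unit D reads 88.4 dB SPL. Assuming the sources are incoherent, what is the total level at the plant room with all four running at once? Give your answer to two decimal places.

94.93 dB SPL

Uncorrelated sources add in intensity (power), not in dB.
L_total = 10·log₁₀(10^(90.2/10) + 10^(89.5/10) + 10^(86.8/10) + 10^(88.4/10)) = 10·log₁₀(3109000000) = 94.93 dB SPL.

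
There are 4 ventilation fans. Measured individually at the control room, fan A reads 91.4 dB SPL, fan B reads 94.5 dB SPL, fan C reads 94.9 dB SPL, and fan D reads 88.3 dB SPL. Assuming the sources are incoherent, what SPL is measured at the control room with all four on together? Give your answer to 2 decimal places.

Incoherent sources sum as intensities:
L_total = 10·log₁₀(10^(91.4/10) + 10^(94.5/10) + 10^(94.9/10) + 10^(88.3/10)) = 10·log₁₀(7965000000) = 99.01 dB SPL.

99.01 dB SPL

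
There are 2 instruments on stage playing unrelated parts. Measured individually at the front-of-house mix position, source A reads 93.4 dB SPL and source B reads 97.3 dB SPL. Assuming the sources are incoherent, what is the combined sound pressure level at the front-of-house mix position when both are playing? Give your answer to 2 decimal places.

98.78 dB SPL

Uncorrelated sources add in intensity (power), not in dB.
L_total = 10·log₁₀(10^(93.4/10) + 10^(97.3/10)) = 10·log₁₀(7558000000) = 98.78 dB SPL.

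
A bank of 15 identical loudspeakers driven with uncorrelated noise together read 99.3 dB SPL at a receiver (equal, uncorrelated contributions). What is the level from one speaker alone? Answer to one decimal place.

15 equal incoherent sources add 10·log₁₀(15) = 11.76 dB over one source.
L_one = 99.3 − 11.76 = 87.5 dB SPL.

87.5 dB SPL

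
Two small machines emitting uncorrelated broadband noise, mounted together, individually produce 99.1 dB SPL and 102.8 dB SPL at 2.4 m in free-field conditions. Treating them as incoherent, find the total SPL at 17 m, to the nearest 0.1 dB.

87.3 dB SPL

Combined at 2.4 m: 10·log₁₀(10^(99.1/10)+10^(102.8/10)) = 104.34 dB SPL.
Then apply −20·log₁₀(17/2.4) = -17.00 dB → 87.3 dB SPL.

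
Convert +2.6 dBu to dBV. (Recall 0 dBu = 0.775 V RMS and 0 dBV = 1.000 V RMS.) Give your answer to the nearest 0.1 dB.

The offset between the scales is 20·log₁₀(0.775/1.000) = −2.214 dB.
So dBV = +2.6 − 2.214 = +0.4 dBV.

+0.4 dBV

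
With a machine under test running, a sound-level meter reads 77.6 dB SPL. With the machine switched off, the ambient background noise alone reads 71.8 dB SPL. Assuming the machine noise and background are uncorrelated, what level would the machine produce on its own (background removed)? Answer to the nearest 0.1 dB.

76.3 dB SPL

Remove the background by subtracting linear intensities:
L_src = 10·log₁₀(10^(77.6/10) − 10^(71.8/10)) = 10·log₁₀(42410000) = 76.3 dB SPL.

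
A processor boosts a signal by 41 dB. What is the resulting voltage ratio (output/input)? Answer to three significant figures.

Voltage ratio = 10^(dB/20).
10^(41/20) = 10^(2.050) = 112.

112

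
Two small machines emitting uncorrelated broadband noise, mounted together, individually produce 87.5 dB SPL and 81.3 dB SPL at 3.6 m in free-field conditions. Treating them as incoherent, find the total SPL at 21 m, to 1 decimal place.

Combined at 3.6 m: 10·log₁₀(10^(87.5/10)+10^(81.3/10)) = 88.43 dB SPL.
Then apply −20·log₁₀(21/3.6) = -15.32 dB → 73.1 dB SPL.

73.1 dB SPL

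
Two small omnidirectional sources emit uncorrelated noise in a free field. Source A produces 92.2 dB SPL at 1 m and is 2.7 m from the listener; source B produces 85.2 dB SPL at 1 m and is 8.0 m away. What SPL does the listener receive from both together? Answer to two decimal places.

83.67 dB SPL

At the listener: L_A = 92.2 − 20·log₁₀(2.7) = 83.573 dB; L_B = 85.2 − 20·log₁₀(8.0) = 67.138 dB.
Combined: 10·log₁₀(10^(83.573/10)+10^(67.138/10)) = 83.67 dB SPL.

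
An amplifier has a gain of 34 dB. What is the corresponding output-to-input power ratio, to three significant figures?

2510

Power ratio = 10^(dB/10).
10^(34/10) = 10^(3.400) = 2510.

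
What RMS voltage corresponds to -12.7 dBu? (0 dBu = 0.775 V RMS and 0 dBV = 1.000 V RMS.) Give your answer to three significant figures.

V = 0.775 V × 10^(-12.7/20).
= 0.775 × 0.2317 = 0.180 V.

0.180 V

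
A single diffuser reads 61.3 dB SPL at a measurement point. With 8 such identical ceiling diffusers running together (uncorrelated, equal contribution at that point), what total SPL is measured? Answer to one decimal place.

70.3 dB SPL

8 equal incoherent sources raise the level by 10·log₁₀(8) = 9.03 dB.
L_total = 61.3 + 9.03 = 70.3 dB SPL.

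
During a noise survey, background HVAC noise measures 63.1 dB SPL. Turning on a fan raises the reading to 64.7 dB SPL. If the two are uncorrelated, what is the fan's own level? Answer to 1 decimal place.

59.6 dB SPL

Background correction is a power subtraction:
L_src = 10·log₁₀(10^(64.7/10) − 10^(63.1/10)) = 10·log₁₀(909500) = 59.6 dB SPL.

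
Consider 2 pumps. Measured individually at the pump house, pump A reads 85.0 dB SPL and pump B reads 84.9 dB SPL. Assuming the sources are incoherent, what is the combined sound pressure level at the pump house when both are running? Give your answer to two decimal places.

87.96 dB SPL

Incoherent sources sum as intensities:
L_total = 10·log₁₀(10^(85.0/10) + 10^(84.9/10)) = 10·log₁₀(625300000) = 87.96 dB SPL.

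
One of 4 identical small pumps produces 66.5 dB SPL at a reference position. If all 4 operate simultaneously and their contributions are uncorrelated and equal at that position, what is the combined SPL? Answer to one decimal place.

72.5 dB SPL

4 equal incoherent sources raise the level by 10·log₁₀(4) = 6.02 dB.
L_total = 66.5 + 6.02 = 72.5 dB SPL.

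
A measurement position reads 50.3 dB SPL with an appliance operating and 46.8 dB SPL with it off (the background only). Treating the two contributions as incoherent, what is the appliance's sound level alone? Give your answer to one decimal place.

Subtract intensities: L_src = 10·log₁₀(10^(L_total/10) − 10^(L_bg/10)).
L_src = 10·log₁₀(10^(50.3/10) − 10^(46.8/10)) = 10·log₁₀(59290) = 47.7 dB SPL.

47.7 dB SPL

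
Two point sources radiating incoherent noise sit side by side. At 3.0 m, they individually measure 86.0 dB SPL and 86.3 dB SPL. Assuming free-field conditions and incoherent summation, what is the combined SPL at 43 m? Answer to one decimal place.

Combined at 3.0 m: 10·log₁₀(10^(86.0/10)+10^(86.3/10)) = 89.16 dB SPL.
Then apply −20·log₁₀(43/3.0) = -23.13 dB → 66.0 dB SPL.

66.0 dB SPL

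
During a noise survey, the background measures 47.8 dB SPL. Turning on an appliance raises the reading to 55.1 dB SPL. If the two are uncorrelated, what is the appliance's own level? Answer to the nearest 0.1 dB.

54.2 dB SPL

Background correction is a power subtraction:
L_src = 10·log₁₀(10^(55.1/10) − 10^(47.8/10)) = 10·log₁₀(263300) = 54.2 dB SPL.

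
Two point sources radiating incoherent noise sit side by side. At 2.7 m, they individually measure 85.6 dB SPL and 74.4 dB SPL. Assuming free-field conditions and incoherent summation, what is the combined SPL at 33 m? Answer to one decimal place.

64.2 dB SPL

Combined at 2.7 m: 10·log₁₀(10^(85.6/10)+10^(74.4/10)) = 85.92 dB SPL.
Then apply −20·log₁₀(33/2.7) = -21.74 dB → 64.2 dB SPL.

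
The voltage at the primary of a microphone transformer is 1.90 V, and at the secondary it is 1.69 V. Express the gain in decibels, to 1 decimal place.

-1.0 dB

Voltage ratio → dB uses the 20·log₁₀ form:
20·log₁₀(1.69/1.90) = 20·log₁₀(0.8895) = -1.0 dB.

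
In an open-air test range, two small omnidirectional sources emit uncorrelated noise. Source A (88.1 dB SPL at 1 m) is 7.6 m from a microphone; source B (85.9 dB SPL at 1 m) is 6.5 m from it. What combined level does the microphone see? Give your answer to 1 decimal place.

At the listener: L_A = 88.1 − 20·log₁₀(7.6) = 70.48 dB; L_B = 85.9 − 20·log₁₀(6.5) = 69.64 dB.
Combined: 10·log₁₀(10^(70.48/10)+10^(69.64/10)) = 73.1 dB SPL.

73.1 dB SPL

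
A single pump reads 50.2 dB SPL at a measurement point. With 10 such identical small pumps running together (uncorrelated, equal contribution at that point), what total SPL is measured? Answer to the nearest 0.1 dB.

10 equal incoherent sources raise the level by 10·log₁₀(10) = 10.00 dB.
L_total = 50.2 + 10.00 = 60.2 dB SPL.

60.2 dB SPL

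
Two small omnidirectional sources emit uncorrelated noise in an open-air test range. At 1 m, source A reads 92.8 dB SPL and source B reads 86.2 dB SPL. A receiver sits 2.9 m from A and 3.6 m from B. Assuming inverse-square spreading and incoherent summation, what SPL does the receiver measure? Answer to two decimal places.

At the listener: L_A = 92.8 − 20·log₁₀(2.9) = 83.552 dB; L_B = 86.2 − 20·log₁₀(3.6) = 75.074 dB.
Combined: 10·log₁₀(10^(83.552/10)+10^(75.074/10)) = 84.13 dB SPL.

84.13 dB SPL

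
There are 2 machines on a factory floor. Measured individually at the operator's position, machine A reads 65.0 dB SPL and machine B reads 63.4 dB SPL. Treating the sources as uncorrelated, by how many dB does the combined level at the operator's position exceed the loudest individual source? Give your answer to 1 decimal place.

Incoherent sources sum as intensities:
L_total = 10·log₁₀(10^(65.0/10) + 10^(63.4/10)) = 67.28 dB SPL.
Excess over the loudest (65.0 dB): 67.28 − 65.0 = 2.3 dB.

2.3 dB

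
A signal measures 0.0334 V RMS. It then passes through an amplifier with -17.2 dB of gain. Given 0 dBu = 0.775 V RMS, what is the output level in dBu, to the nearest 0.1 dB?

Input level: 20·log₁₀(0.0334/0.775) = -27.31 dBu.
Output: -27.31 − 17.2 = -44.5 dBu.

-44.5 dBu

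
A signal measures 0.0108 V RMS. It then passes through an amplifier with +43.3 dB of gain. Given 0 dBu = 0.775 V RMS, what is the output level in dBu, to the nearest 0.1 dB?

+6.2 dBu

Input level: 20·log₁₀(0.0108/0.775) = -37.12 dBu.
Output: -37.12 + 43.3 = +6.2 dBu.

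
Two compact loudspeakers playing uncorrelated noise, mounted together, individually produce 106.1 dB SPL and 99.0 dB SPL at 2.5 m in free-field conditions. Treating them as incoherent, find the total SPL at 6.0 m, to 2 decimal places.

Combined at 2.5 m: 10·log₁₀(10^(106.1/10)+10^(99.0/10)) = 106.874 dB SPL.
Then apply −20·log₁₀(6.0/2.5) = -7.604 dB → 99.27 dB SPL.

99.27 dB SPL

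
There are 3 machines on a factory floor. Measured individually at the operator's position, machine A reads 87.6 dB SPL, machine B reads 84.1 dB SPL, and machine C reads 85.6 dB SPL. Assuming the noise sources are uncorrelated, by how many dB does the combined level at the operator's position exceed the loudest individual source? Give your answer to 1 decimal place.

3.2 dB

Add the sources as powers (linear), then convert back to dB:
L_total = 10·log₁₀(10^(87.6/10) + 10^(84.1/10) + 10^(85.6/10)) = 90.78 dB SPL.
Excess over the loudest (87.6 dB): 90.78 − 87.6 = 3.2 dB.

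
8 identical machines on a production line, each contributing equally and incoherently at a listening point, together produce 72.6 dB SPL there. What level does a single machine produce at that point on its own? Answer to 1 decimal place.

8 equal incoherent sources add 10·log₁₀(8) = 9.03 dB over one source.
L_one = 72.6 − 9.03 = 63.6 dB SPL.

63.6 dB SPL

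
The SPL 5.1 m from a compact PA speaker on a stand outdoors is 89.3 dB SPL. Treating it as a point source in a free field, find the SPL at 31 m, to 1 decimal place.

73.6 dB SPL

Inverse-square spreading gives ΔL = −20·log₁₀(d₂/d₁).
ΔL = −20·log₁₀(31/5.1) = -15.68 dB, so L₂ = 89.3 + (-15.68) = 73.6 dB SPL.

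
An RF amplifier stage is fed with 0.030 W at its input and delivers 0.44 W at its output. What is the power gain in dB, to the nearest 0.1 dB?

For a power ratio, dB = 10·log₁₀(P₂/P₁).
10·log₁₀(0.44/0.030) = 10·log₁₀(14.67) = 11.7 dB.

11.7 dB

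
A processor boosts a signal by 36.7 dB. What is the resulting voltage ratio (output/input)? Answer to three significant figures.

68.4

Voltage ratio = 10^(dB/20).
10^(36.7/20) = 10^(1.835) = 68.4.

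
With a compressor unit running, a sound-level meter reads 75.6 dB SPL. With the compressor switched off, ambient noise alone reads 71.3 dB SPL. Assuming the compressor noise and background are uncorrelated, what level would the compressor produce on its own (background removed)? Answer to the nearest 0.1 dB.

Background correction is a power subtraction:
L_src = 10·log₁₀(10^(75.6/10) − 10^(71.3/10)) = 10·log₁₀(22820000) = 73.6 dB SPL.

73.6 dB SPL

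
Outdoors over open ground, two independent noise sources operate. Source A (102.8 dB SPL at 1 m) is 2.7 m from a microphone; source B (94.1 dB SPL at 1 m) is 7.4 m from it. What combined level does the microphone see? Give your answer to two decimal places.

94.25 dB SPL

At the listener: L_A = 102.8 − 20·log₁₀(2.7) = 94.173 dB; L_B = 94.1 − 20·log₁₀(7.4) = 76.715 dB.
Combined: 10·log₁₀(10^(94.173/10)+10^(76.715/10)) = 94.25 dB SPL.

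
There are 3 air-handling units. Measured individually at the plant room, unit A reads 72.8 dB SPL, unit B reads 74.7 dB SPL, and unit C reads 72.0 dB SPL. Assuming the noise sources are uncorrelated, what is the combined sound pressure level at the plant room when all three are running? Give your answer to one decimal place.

Add the sources as powers (linear), then convert back to dB:
L_total = 10·log₁₀(10^(72.8/10) + 10^(74.7/10) + 10^(72.0/10)) = 10·log₁₀(64420000) = 78.1 dB SPL.

78.1 dB SPL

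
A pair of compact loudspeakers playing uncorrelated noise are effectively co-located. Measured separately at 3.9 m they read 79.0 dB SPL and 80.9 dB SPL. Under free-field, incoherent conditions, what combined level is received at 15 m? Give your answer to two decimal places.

Combined at 3.9 m: 10·log₁₀(10^(79.0/10)+10^(80.9/10)) = 83.063 dB SPL.
Then apply −20·log₁₀(15/3.9) = -11.701 dB → 71.36 dB SPL.

71.36 dB SPL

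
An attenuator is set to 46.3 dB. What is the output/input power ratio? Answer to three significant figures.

Power ratio = 10^(dB/10).
10^(-46.3/10) = 10^(-4.630) = 0.0000234.

0.0000234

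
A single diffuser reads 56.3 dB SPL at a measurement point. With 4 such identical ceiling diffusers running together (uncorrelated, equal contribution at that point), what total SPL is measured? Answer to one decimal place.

4 equal incoherent sources raise the level by 10·log₁₀(4) = 6.02 dB.
L_total = 56.3 + 6.02 = 62.3 dB SPL.

62.3 dB SPL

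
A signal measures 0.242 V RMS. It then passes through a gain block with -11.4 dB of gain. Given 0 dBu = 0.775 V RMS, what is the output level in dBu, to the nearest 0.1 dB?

Input level: 20·log₁₀(0.242/0.775) = -10.11 dBu.
Output: -10.11 − 11.4 = -21.5 dBu.

-21.5 dBu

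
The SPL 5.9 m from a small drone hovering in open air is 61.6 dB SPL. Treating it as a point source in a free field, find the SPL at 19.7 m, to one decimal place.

51.1 dB SPL

For a point source in a free field, ΔL = −20·log₁₀(d₂/d₁).
ΔL = −20·log₁₀(19.7/5.9) = -10.47 dB, so L₂ = 61.6 + (-10.47) = 51.1 dB SPL.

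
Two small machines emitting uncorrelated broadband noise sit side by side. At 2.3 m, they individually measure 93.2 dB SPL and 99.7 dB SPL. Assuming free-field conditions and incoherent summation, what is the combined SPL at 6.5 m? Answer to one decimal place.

Combined at 2.3 m: 10·log₁₀(10^(93.2/10)+10^(99.7/10)) = 100.58 dB SPL.
Then apply −20·log₁₀(6.5/2.3) = -9.02 dB → 91.6 dB SPL.

91.6 dB SPL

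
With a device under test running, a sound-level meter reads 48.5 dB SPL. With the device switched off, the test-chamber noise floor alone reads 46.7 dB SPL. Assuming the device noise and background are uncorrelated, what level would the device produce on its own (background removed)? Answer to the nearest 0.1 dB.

Remove the background by subtracting linear intensities:
L_src = 10·log₁₀(10^(48.5/10) − 10^(46.7/10)) = 10·log₁₀(24020) = 43.8 dB SPL.

43.8 dB SPL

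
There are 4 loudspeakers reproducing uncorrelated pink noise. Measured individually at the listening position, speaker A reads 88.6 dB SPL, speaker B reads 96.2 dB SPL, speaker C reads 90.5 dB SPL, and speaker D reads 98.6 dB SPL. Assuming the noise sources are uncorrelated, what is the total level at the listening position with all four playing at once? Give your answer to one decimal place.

101.2 dB SPL

Uncorrelated sources add in intensity (power), not in dB.
L_total = 10·log₁₀(10^(88.6/10) + 10^(96.2/10) + 10^(90.5/10) + 10^(98.6/10)) = 10·log₁₀(13260000000) = 101.2 dB SPL.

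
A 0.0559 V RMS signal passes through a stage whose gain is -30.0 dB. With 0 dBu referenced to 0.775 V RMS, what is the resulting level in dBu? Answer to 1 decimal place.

-52.8 dBu

Input level: 20·log₁₀(0.0559/0.775) = -22.84 dBu.
Output: -22.84 − 30.0 = -52.8 dBu.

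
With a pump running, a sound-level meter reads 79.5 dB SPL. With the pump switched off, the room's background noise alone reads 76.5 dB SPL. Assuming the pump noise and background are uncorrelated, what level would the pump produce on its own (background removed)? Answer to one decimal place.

Remove the background by subtracting linear intensities:
L_src = 10·log₁₀(10^(79.5/10) − 10^(76.5/10)) = 10·log₁₀(44460000) = 76.5 dB SPL.

76.5 dB SPL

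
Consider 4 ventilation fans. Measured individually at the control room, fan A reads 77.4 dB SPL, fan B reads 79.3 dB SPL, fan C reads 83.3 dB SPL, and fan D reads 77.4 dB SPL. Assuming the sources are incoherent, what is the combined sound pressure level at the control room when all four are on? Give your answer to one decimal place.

Uncorrelated sources add in intensity (power), not in dB.
L_total = 10·log₁₀(10^(77.4/10) + 10^(79.3/10) + 10^(83.3/10) + 10^(77.4/10)) = 10·log₁₀(408800000) = 86.1 dB SPL.

86.1 dB SPL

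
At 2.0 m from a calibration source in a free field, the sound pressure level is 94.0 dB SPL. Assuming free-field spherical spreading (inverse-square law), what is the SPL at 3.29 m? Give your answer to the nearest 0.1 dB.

Inverse-square spreading gives ΔL = −20·log₁₀(d₂/d₁).
ΔL = −20·log₁₀(3.29/2.0) = -4.32 dB, so L₂ = 94.0 + (-4.32) = 89.7 dB SPL.

89.7 dB SPL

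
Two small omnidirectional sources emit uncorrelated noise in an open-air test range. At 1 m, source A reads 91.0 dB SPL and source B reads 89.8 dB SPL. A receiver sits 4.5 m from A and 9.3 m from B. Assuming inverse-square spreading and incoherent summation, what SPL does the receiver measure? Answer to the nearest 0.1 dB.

78.6 dB SPL

At the listener: L_A = 91.0 − 20·log₁₀(4.5) = 77.94 dB; L_B = 89.8 − 20·log₁₀(9.3) = 70.43 dB.
Combined: 10·log₁₀(10^(77.94/10)+10^(70.43/10)) = 78.6 dB SPL.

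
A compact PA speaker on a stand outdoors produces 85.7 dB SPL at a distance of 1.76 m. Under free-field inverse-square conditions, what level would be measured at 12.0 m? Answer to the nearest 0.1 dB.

Free-field point source: level drops by 20·log₁₀ of the distance ratio.
ΔL = −20·log₁₀(12.0/1.76) = -16.67 dB, so L₂ = 85.7 + (-16.67) = 69.0 dB SPL.

69.0 dB SPL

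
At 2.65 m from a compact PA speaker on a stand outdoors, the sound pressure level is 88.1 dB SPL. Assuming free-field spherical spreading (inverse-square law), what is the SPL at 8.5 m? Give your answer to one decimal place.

78.0 dB SPL

Free-field point source: level drops by 20·log₁₀ of the distance ratio.
ΔL = −20·log₁₀(8.5/2.65) = -10.12 dB, so L₂ = 88.1 + (-10.12) = 78.0 dB SPL.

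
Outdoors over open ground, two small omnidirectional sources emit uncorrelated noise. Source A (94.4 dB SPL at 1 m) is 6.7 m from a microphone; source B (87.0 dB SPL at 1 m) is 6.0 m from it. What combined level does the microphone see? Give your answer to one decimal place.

At the listener: L_A = 94.4 − 20·log₁₀(6.7) = 77.88 dB; L_B = 87.0 − 20·log₁₀(6.0) = 71.44 dB.
Combined: 10·log₁₀(10^(77.88/10)+10^(71.44/10)) = 78.8 dB SPL.

78.8 dB SPL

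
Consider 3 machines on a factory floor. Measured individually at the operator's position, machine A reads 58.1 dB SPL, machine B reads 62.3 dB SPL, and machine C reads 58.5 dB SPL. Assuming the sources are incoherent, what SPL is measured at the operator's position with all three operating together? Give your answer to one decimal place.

Add the sources as powers (linear), then convert back to dB:
L_total = 10·log₁₀(10^(58.1/10) + 10^(62.3/10) + 10^(58.5/10)) = 10·log₁₀(3052000) = 64.8 dB SPL.

64.8 dB SPL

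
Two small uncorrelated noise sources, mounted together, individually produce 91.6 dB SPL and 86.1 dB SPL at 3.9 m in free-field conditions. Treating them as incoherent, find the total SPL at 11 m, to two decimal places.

83.67 dB SPL

Combined at 3.9 m: 10·log₁₀(10^(91.6/10)+10^(86.1/10)) = 92.678 dB SPL.
Then apply −20·log₁₀(11/3.9) = -9.007 dB → 83.67 dB SPL.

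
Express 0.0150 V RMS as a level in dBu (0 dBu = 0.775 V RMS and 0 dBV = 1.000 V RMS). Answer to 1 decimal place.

dBu = 20·log₁₀(V / 0.775 V).
20·log₁₀(0.0150/0.775) = -34.3 dBu.

-34.3 dBu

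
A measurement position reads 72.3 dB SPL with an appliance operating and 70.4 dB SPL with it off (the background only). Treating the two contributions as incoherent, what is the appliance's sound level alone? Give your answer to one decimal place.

67.8 dB SPL

Subtract intensities: L_src = 10·log₁₀(10^(L_total/10) − 10^(L_bg/10)).
L_src = 10·log₁₀(10^(72.3/10) − 10^(70.4/10)) = 10·log₁₀(6018000) = 67.8 dB SPL.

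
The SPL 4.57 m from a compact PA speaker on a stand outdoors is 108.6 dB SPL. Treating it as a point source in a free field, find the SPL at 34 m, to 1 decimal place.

Inverse-square spreading gives ΔL = −20·log₁₀(d₂/d₁).
ΔL = −20·log₁₀(34/4.57) = -17.43 dB, so L₂ = 108.6 + (-17.43) = 91.2 dB SPL.

91.2 dB SPL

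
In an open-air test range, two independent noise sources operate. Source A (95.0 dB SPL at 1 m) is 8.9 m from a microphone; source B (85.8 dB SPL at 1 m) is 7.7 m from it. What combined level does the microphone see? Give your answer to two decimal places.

76.66 dB SPL

At the listener: L_A = 95.0 − 20·log₁₀(8.9) = 76.012 dB; L_B = 85.8 − 20·log₁₀(7.7) = 68.070 dB.
Combined: 10·log₁₀(10^(76.012/10)+10^(68.070/10)) = 76.66 dB SPL.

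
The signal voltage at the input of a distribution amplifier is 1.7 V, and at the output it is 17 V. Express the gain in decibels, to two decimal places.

Voltage is an amplitude quantity, so gain = 20·log₁₀(V_out/V_in).
20·log₁₀(17/1.7) = 20·log₁₀(10.00) = 20.00 dB.

20.00 dB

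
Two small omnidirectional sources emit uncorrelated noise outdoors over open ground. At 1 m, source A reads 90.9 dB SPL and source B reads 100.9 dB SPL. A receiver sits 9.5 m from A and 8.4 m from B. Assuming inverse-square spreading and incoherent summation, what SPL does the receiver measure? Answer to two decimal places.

82.74 dB SPL

At the listener: L_A = 90.9 − 20·log₁₀(9.5) = 71.346 dB; L_B = 100.9 − 20·log₁₀(8.4) = 82.414 dB.
Combined: 10·log₁₀(10^(71.346/10)+10^(82.414/10)) = 82.74 dB SPL.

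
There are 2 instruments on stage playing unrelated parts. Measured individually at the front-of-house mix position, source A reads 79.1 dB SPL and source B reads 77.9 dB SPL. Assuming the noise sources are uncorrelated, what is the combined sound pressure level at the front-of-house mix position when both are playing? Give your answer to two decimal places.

Uncorrelated sources add in intensity (power), not in dB.
L_total = 10·log₁₀(10^(79.1/10) + 10^(77.9/10)) = 10·log₁₀(142900000) = 81.55 dB SPL.

81.55 dB SPL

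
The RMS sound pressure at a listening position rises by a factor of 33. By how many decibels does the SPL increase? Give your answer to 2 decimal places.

30.37 dB

Sound pressure is an amplitude quantity: ΔL = 20·log₁₀(p₂/p₁).
20·log₁₀(33) = 30.37 dB.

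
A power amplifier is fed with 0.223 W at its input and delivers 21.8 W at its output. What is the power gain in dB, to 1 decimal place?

For a power ratio, dB = 10·log₁₀(P₂/P₁).
10·log₁₀(21.8/0.223) = 10·log₁₀(97.76) = 19.9 dB.

19.9 dB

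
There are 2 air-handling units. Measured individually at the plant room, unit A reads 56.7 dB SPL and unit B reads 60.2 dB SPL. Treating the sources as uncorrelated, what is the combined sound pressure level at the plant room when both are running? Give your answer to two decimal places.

61.80 dB SPL

Incoherent sources sum as intensities:
L_total = 10·log₁₀(10^(56.7/10) + 10^(60.2/10)) = 10·log₁₀(1515000) = 61.80 dB SPL.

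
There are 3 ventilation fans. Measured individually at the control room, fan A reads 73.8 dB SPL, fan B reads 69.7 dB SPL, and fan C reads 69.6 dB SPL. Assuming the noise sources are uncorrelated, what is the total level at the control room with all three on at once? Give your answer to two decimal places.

Incoherent sources sum as intensities:
L_total = 10·log₁₀(10^(73.8/10) + 10^(69.7/10) + 10^(69.6/10)) = 10·log₁₀(42440000) = 76.28 dB SPL.

76.28 dB SPL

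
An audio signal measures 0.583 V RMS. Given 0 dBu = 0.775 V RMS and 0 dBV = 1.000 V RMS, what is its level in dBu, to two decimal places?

dBu = 20·log₁₀(V / 0.775 V).
20·log₁₀(0.583/0.775) = -2.47 dBu.

-2.47 dBu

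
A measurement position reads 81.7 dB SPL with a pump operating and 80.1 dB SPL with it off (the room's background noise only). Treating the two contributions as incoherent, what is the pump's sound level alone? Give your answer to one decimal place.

Subtract intensities: L_src = 10·log₁₀(10^(L_total/10) − 10^(L_bg/10)).
L_src = 10·log₁₀(10^(81.7/10) − 10^(80.1/10)) = 10·log₁₀(45580000) = 76.6 dB SPL.

76.6 dB SPL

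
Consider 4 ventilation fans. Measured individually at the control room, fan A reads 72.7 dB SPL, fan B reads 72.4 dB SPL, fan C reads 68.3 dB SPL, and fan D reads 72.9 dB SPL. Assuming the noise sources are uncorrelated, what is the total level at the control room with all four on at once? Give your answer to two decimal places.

77.94 dB SPL

Add the sources as powers (linear), then convert back to dB:
L_total = 10·log₁₀(10^(72.7/10) + 10^(72.4/10) + 10^(68.3/10) + 10^(72.9/10)) = 10·log₁₀(62260000) = 77.94 dB SPL.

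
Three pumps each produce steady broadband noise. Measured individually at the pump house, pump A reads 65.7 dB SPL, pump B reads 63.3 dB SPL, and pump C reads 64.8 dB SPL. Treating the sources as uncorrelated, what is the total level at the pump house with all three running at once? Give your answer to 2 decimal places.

Uncorrelated sources add in intensity (power), not in dB.
L_total = 10·log₁₀(10^(65.7/10) + 10^(63.3/10) + 10^(64.8/10)) = 10·log₁₀(8873000) = 69.48 dB SPL.

69.48 dB SPL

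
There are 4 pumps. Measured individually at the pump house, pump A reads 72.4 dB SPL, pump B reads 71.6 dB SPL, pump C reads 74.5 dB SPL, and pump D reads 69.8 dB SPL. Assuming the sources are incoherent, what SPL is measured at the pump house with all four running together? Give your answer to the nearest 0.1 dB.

Uncorrelated sources add in intensity (power), not in dB.
L_total = 10·log₁₀(10^(72.4/10) + 10^(71.6/10) + 10^(74.5/10) + 10^(69.8/10)) = 10·log₁₀(69570000) = 78.4 dB SPL.

78.4 dB SPL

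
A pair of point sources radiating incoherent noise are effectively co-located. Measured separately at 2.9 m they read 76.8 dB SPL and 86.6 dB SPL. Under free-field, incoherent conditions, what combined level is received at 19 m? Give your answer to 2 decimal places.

Combined at 2.9 m: 10·log₁₀(10^(76.8/10)+10^(86.6/10)) = 87.032 dB SPL.
Then apply −20·log₁₀(19/2.9) = -16.327 dB → 70.71 dB SPL.

70.71 dB SPL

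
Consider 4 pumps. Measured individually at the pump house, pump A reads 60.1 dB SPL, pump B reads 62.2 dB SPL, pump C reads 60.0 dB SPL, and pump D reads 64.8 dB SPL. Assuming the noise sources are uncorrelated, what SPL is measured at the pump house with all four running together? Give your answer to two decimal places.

68.26 dB SPL

Incoherent sources sum as intensities:
L_total = 10·log₁₀(10^(60.1/10) + 10^(62.2/10) + 10^(60.0/10) + 10^(64.8/10)) = 10·log₁₀(6703000) = 68.26 dB SPL.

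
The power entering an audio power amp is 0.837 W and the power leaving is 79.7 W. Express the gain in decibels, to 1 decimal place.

19.8 dB

Power is a power quantity, so gain = 10·log₁₀(P_out/P_in).
10·log₁₀(79.7/0.837) = 10·log₁₀(95.22) = 19.8 dB.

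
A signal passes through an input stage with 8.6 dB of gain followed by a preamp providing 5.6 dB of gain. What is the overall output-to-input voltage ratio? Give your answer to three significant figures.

5.13

Net gain = 8.6 + 5.6 = 14.2 dB.
Voltage ratio = 10^(14.2/20) = 5.13.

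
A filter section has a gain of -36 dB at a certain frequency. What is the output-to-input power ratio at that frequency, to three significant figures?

Power ratio = 10^(dB/10).
10^(-36/10) = 10^(-3.600) = 0.000251.

0.000251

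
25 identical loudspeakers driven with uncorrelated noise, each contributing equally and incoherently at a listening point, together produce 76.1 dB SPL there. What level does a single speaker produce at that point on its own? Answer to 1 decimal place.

62.1 dB SPL

25 equal incoherent sources add 10·log₁₀(25) = 13.98 dB over one source.
L_one = 76.1 − 13.98 = 62.1 dB SPL.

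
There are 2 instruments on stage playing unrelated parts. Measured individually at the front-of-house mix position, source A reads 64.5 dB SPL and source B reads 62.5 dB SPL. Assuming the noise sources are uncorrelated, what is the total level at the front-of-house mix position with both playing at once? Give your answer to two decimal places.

Uncorrelated sources add in intensity (power), not in dB.
L_total = 10·log₁₀(10^(64.5/10) + 10^(62.5/10)) = 10·log₁₀(4597000) = 66.62 dB SPL.

66.62 dB SPL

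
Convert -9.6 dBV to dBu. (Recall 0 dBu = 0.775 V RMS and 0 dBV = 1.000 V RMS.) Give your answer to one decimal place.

The offset between the scales is 20·log₁₀(0.775/1.000) = −2.214 dB.
So dBu = -9.6 + 2.214 = -7.4 dBu.

-7.4 dBu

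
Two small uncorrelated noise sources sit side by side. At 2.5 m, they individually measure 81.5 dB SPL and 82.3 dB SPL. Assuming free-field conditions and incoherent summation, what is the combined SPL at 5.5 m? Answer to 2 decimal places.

Combined at 2.5 m: 10·log₁₀(10^(81.5/10)+10^(82.3/10)) = 84.929 dB SPL.
Then apply −20·log₁₀(5.5/2.5) = -6.848 dB → 78.08 dB SPL.

78.08 dB SPL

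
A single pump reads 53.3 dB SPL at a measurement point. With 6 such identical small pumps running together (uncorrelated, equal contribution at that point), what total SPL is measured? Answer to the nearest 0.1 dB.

6 equal incoherent sources raise the level by 10·log₁₀(6) = 7.78 dB.
L_total = 53.3 + 7.78 = 61.1 dB SPL.

61.1 dB SPL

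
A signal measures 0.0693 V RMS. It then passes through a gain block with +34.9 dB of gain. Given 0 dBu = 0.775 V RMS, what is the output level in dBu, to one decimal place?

+13.9 dBu

Input level: 20·log₁₀(0.0693/0.775) = -20.97 dBu.
Output: -20.97 + 34.9 = +13.9 dBu.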